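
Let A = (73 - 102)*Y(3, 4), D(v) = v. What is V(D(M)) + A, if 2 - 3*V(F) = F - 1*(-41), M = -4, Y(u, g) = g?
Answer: -383/3 ≈ -127.67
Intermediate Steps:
V(F) = -13 - F/3 (V(F) = ⅔ - (F - 1*(-41))/3 = ⅔ - (F + 41)/3 = ⅔ - (41 + F)/3 = ⅔ + (-41/3 - F/3) = -13 - F/3)
A = -116 (A = (73 - 102)*4 = -29*4 = -116)
V(D(M)) + A = (-13 - ⅓*(-4)) - 116 = (-13 + 4/3) - 116 = -35/3 - 116 = -383/3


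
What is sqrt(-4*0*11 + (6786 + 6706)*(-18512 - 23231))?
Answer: 26*I*sqrt(833131) ≈ 23732.0*I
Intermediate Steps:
sqrt(-4*0*11 + (6786 + 6706)*(-18512 - 23231)) = sqrt(0*11 + 13492*(-41743)) = sqrt(0 - 563196556) = sqrt(-563196556) = 26*I*sqrt(833131)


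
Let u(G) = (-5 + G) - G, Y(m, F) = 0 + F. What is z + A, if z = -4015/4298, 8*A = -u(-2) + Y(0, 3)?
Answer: 283/4298 ≈ 0.065845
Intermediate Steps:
Y(m, F) = F
u(G) = -5
A = 1 (A = (-1*(-5) + 3)/8 = (5 + 3)/8 = (⅛)*8 = 1)
z = -4015/4298 (z = -4015*1/4298 = -4015/4298 ≈ -0.93416)
z + A = -4015/4298 + 1 = 283/4298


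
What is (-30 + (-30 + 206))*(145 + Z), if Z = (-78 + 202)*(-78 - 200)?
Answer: -5011742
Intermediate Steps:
Z = -34472 (Z = 124*(-278) = -34472)
(-30 + (-30 + 206))*(145 + Z) = (-30 + (-30 + 206))*(145 - 34472) = (-30 + 176)*(-34327) = 146*(-34327) = -5011742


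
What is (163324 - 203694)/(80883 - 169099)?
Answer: 20185/44108 ≈ 0.45763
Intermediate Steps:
(163324 - 203694)/(80883 - 169099) = -40370/(-88216) = -40370*(-1/88216) = 20185/44108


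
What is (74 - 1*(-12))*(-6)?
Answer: -516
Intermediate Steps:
(74 - 1*(-12))*(-6) = (74 + 12)*(-6) = 86*(-6) = -516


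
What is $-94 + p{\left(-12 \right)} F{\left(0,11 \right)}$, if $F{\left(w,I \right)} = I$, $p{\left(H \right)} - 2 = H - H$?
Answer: $-72$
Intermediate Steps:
$p{\left(H \right)} = 2$ ($p{\left(H \right)} = 2 + \left(H - H\right) = 2 + 0 = 2$)
$-94 + p{\left(-12 \right)} F{\left(0,11 \right)} = -94 + 2 \cdot 11 = -94 + 22 = -72$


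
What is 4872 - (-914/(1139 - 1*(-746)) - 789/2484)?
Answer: 7605372707/1560780 ≈ 4872.8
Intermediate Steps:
4872 - (-914/(1139 - 1*(-746)) - 789/2484) = 4872 - (-914/(1139 + 746) - 789*1/2484) = 4872 - (-914/1885 - 263/828) = 4872 - 1*(-1252547/1560780) = 4872 + 1252547/1560780 = 7605372707/1560780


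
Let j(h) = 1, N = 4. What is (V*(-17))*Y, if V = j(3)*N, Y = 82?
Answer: -5576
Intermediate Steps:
V = 4 (V = 1*4 = 4)
(V*(-17))*Y = (4*(-17))*82 = -68*82 = -5576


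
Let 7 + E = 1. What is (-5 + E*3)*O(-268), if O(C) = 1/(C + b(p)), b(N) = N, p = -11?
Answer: 23/279 ≈ 0.082437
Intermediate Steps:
E = -6 (E = -7 + 1 = -6)
O(C) = 1/(-11 + C) (O(C) = 1/(C - 11) = 1/(-11 + C))
(-5 + E*3)*O(-268) = (-5 - 6*3)/(-11 - 268) = (-5 - 18)/(-279) = -23*(-1/279) = 23/279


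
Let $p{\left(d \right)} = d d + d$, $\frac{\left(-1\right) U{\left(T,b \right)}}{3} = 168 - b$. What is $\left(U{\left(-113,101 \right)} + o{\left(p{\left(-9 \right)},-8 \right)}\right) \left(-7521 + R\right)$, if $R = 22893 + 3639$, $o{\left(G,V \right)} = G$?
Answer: $-2452419$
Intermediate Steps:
$U{\left(T,b \right)} = -504 + 3 b$ ($U{\left(T,b \right)} = - 3 \left(168 - b\right) = -504 + 3 b$)
$p{\left(d \right)} = d + d^{2}$ ($p{\left(d \right)} = d^{2} + d = d + d^{2}$)
$R = 26532$
$\left(U{\left(-113,101 \right)} + o{\left(p{\left(-9 \right)},-8 \right)}\right) \left(-7521 + R\right) = \left(\left(-504 + 3 \cdot 101\right) - 9 \left(1 - 9\right)\right) \left(-7521 + 26532\right) = \left(\left(-504 + 303\right) - -72\right) 19011 = \left(-201 + 72\right) 19011 = \left(-129\right) 19011 = -2452419$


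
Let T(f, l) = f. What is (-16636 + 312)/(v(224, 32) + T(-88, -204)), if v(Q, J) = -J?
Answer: 4081/30 ≈ 136.03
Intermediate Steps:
(-16636 + 312)/(v(224, 32) + T(-88, -204)) = (-16636 + 312)/(-1*32 - 88) = -16324/(-32 - 88) = -16324/(-120) = -16324*(-1/120) = 4081/30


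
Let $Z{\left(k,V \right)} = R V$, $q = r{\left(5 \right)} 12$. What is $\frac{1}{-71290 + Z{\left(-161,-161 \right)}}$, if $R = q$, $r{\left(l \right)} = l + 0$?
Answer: $- \frac{1}{80950} \approx -1.2353 \cdot 10^{-5}$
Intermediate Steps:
$r{\left(l \right)} = l$
$q = 60$ ($q = 5 \cdot 12 = 60$)
$R = 60$
$Z{\left(k,V \right)} = 60 V$
$\frac{1}{-71290 + Z{\left(-161,-161 \right)}} = \frac{1}{-71290 + 60 \left(-161\right)} = \frac{1}{-71290 - 9660} = \frac{1}{-80950} = - \frac{1}{80950}$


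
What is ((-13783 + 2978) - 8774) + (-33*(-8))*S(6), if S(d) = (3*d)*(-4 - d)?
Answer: -67099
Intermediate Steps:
S(d) = 3*d*(-4 - d)
((-13783 + 2978) - 8774) + (-33*(-8))*S(6) = ((-13783 + 2978) - 8774) + (-33*(-8))*(-3*6*(4 + 6)) = (-10805 - 8774) + 264*(-3*6*10) = -19579 + 264*(-180) = -19579 - 47520 = -67099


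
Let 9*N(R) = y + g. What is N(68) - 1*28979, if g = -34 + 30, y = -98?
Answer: -86971/3 ≈ -28990.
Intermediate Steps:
g = -4
N(R) = -34/3 (N(R) = (-98 - 4)/9 = (⅑)*(-102) = -34/3)
N(68) - 1*28979 = -34/3 - 1*28979 = -34/3 - 28979 = -86971/3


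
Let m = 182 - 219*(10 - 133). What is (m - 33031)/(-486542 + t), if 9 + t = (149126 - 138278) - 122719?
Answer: 2956/299211 ≈ 0.0098793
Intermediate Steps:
t = -111880 (t = -9 + ((149126 - 138278) - 122719) = -9 + (10848 - 122719) = -9 - 111871 = -111880)
m = 27119 (m = 182 - 219*(-123) = 182 + 26937 = 27119)
(m - 33031)/(-486542 + t) = (27119 - 33031)/(-486542 - 111880) = -5912/(-598422) = -5912*(-1/598422) = 2956/299211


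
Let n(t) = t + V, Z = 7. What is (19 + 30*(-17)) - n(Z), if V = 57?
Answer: -555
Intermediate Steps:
n(t) = 57 + t (n(t) = t + 57 = 57 + t)
(19 + 30*(-17)) - n(Z) = (19 + 30*(-17)) - (57 + 7) = (19 - 510) - 1*64 = -491 - 64 = -555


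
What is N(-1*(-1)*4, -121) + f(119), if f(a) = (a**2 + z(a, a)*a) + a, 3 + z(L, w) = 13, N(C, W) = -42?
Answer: 15428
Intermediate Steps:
z(L, w) = 10 (z(L, w) = -3 + 13 = 10)
f(a) = a**2 + 11*a (f(a) = (a**2 + 10*a) + a = a**2 + 11*a)
N(-1*(-1)*4, -121) + f(119) = -42 + 119*(11 + 119) = -42 + 119*130 = -42 + 15470 = 15428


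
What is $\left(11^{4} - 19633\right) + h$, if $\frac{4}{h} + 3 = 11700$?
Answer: $- \frac{58391420}{11697} \approx -4992.0$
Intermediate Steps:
$h = \frac{4}{11697}$ ($h = \frac{4}{-3 + 11700} = \frac{4}{11697} \approx 0.00034197$)
$\left(11^{4} - 19633\right) + h = \left(11^{4} - 19633\right) + \frac{4}{11697} = \left(14641 - 19633\right) + \frac{4}{11697} = -4992 + \frac{4}{11697} = - \frac{58391420}{11697}$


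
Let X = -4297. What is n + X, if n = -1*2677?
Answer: -6974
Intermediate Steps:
n = -2677
n + X = -2677 - 4297 = -6974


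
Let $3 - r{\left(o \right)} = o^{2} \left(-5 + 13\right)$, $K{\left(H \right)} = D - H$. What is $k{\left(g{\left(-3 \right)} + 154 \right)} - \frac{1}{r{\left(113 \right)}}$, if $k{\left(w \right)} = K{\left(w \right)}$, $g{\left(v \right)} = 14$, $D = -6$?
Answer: $- \frac{17773925}{102149} \approx -174.0$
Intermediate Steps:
$K{\left(H \right)} = -6 - H$
$k{\left(w \right)} = -6 - w$
$r{\left(o \right)} = 3 - 8 o^{2}$ ($r{\left(o \right)} = 3 - o^{2} \left(-5 + 13\right) = 3 - o^{2} \cdot 8 = 3 - 8 o^{2}$)
$k{\left(g{\left(-3 \right)} + 154 \right)} - \frac{1}{r{\left(113 \right)}} = \left(-6 - \left(14 + 154\right)\right) - \frac{1}{3 - 8 \cdot 113^{2}} = \left(-6 - 168\right) - \frac{1}{3 - 102152} = -174 - \frac{1}{-102149} = -174 - - \frac{1}{102149} = -174 + \frac{1}{102149} = - \frac{17773925}{102149}$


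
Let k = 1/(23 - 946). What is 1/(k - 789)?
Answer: -923/728248 ≈ -0.0012674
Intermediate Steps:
k = -1/923 (k = 1/(-923) = -1/923 ≈ -0.0010834)
1/(k - 789) = 1/(-1/923 - 789) = 1/(-728248/923) = -923/728248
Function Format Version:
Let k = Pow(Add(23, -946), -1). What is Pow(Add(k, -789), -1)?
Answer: Rational(-923, 728248) ≈ -0.0012674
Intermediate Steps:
k = Rational(-1, 923) (k = Pow(-923, -1) = Rational(-1, 923) ≈ -0.0010834)
Pow(Add(k, -789), -1) = Pow(Add(Rational(-1, 923), -789), -1) = Pow(Rational(-728248, 923), -1) = Rational(-923, 728248)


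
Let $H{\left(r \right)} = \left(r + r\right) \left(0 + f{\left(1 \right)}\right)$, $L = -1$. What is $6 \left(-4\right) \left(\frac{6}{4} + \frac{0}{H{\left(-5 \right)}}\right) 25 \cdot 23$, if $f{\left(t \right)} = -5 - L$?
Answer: $-20700$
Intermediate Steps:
$f{\left(t \right)} = -4$ ($f{\left(t \right)} = -5 - -1 = -5 + 1 = -4$)
$H{\left(r \right)} = - 8 r$ ($H{\left(r \right)} = \left(r + r\right) \left(0 - 4\right) = 2 r \left(-4\right) = - 8 r$)
$6 \left(-4\right) \left(\frac{6}{4} + \frac{0}{H{\left(-5 \right)}}\right) 25 \cdot 23 = 6 \left(-4\right) \left(\frac{6}{4} + \frac{0}{\left(-8\right) \left(-5\right)}\right) 25 \cdot 23 = - 24 \left(6 \cdot \frac{1}{4} + \frac{0}{40}\right) 25 \cdot 23 = - 24 \left(\frac{3}{2} + 0 \cdot \frac{1}{40}\right) 25 \cdot 23 = - 24 \left(\frac{3}{2} + 0\right) 25 \cdot 23 = \left(-24\right) \frac{3}{2} \cdot 25 \cdot 23 = \left(-36\right) 25 \cdot 23 = \left(-900\right) 23 = -20700$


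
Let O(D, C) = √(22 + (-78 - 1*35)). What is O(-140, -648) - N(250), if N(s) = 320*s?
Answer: -80000 + I*√91 ≈ -80000.0 + 9.5394*I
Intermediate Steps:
O(D, C) = I*√91 (O(D, C) = √(22 + (-78 - 35)) = √(22 - 113) = √(-91) = I*√91)
O(-140, -648) - N(250) = I*√91 - 320*250 = I*√91 - 1*80000 = I*√91 - 80000 = -80000 + I*√91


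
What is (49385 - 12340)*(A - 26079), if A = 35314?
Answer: 342110575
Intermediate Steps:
(49385 - 12340)*(A - 26079) = (49385 - 12340)*(35314 - 26079) = 37045*9235 = 342110575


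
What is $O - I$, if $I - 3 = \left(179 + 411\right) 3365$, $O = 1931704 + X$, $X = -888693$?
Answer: $-942342$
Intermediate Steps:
$O = 1043011$ ($O = 1931704 - 888693 = 1043011$)
$I = 1985353$ ($I = 3 + \left(179 + 411\right) 3365 = 3 + 590 \cdot 3365 = 3 + 1985350 = 1985353$)
$O - I = 1043011 - 1985353 = -942342$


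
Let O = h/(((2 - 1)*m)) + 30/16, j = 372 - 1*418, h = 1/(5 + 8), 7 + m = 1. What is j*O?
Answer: -13363/156 ≈ -85.660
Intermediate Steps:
m = -6 (m = -7 + 1 = -6)
h = 1/13 ≈ 0.076923
j = -46 (j = 372 - 418 = -46)
O = 581/312 (O = 1/(13*(((2 - 1)*(-6)))) + 30/16 = 1/(13*((1*(-6)))) + 30*(1/16) = (1/13)/(-6) + 15/8 = (1/13)*(-1/6) + 15/8 = -1/78 + 15/8 = 581/312 ≈ 1.8622)
j*O = -46*581/312 = -13363/156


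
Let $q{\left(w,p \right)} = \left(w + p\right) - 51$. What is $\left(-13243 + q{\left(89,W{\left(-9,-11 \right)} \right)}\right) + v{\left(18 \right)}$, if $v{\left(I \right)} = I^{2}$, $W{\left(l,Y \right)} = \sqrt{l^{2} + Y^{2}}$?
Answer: $-12881 + \sqrt{202} \approx -12867.0$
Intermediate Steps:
$W{\left(l,Y \right)} = \sqrt{Y^{2} + l^{2}}$
$q{\left(w,p \right)} = -51 + p + w$ ($q{\left(w,p \right)} = \left(p + w\right) - 51 = -51 + p + w$)
$\left(-13243 + q{\left(89,W{\left(-9,-11 \right)} \right)}\right) + v{\left(18 \right)} = \left(-13243 + \left(-51 + \sqrt{\left(-11\right)^{2} + \left(-9\right)^{2}} + 89\right)\right) + 18^{2} = \left(-13243 + \left(-51 + \sqrt{121 + 81} + 89\right)\right) + 324 = \left(-13243 + \left(-51 + \sqrt{202} + 89\right)\right) + 324 = \left(-13243 + \left(38 + \sqrt{202}\right)\right) + 324 = \left(-13205 + \sqrt{202}\right) + 324 = -12881 + \sqrt{202}$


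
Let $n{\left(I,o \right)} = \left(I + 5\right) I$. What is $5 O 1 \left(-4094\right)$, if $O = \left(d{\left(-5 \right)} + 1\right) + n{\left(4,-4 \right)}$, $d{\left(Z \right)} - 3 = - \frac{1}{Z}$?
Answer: $-822894$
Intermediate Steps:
$n{\left(I,o \right)} = I \left(5 + I\right)$ ($n{\left(I,o \right)} = \left(5 + I\right) I = I \left(5 + I\right)$)
$d{\left(Z \right)} = 3 - \frac{1}{Z}$
$O = \frac{201}{5}$ ($O = \left(\left(3 - \frac{1}{-5}\right) + 1\right) + 4 \left(5 + 4\right) = \left(\left(3 - - \frac{1}{5}\right) + 1\right) + 4 \cdot 9 = \left(\left(3 + \frac{1}{5}\right) + 1\right) + 36 = \left(\frac{16}{5} + 1\right) + 36 = \frac{21}{5} + 36 = \frac{201}{5} \approx 40.2$)
$5 O 1 \left(-4094\right) = 5 \cdot \frac{201}{5} \cdot 1 \left(-4094\right) = 201 \cdot 1 \left(-4094\right) = 201 \left(-4094\right) = -822894$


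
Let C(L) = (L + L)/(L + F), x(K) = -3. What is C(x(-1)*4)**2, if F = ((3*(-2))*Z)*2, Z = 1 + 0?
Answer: 1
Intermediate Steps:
Z = 1
F = -12 (F = ((3*(-2))*1)*2 = -6*1*2 = -6*2 = -12)
C(L) = 2*L/(-12 + L) (C(L) = (L + L)/(L - 12) = (2*L)/(-12 + L) = 2*L/(-12 + L))
C(x(-1)*4)**2 = (2*(-3*4)/(-12 - 3*4))**2 = (2*(-12)/(-12 - 12))**2 = (2*(-12)/(-24))**2 = (2*(-12)*(-1/24))**2 = 1**2 = 1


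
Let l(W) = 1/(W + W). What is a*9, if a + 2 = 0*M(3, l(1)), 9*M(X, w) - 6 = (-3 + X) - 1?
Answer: -18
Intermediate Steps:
l(W) = 1/(2*W)
M(X, w) = 2/9 + X/9 (M(X, w) = ⅔ + ((-3 + X) - 1)/9 = ⅔ + (-4 + X)/9 = ⅔ + (-4/9 + X/9) = 2/9 + X/9)
a = -2 (a = -2 + 0*(2/9 + (⅑)*3) = -2 + 0*(2/9 + ⅓) = -2 + 0*(5/9) = -2 + 0 = -2)
a*9 = -2*9 = -18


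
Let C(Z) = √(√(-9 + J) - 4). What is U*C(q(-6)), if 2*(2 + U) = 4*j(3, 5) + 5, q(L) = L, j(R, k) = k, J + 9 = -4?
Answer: 21*√(-4 + I*√22)/2 ≈ 10.923 + 23.671*I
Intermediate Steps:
J = -13 (J = -9 - 4 = -13)
C(Z) = √(-4 + I*√22) (C(Z) = √(√(-9 - 13) - 4) = √(√(-22) - 4) = √(I*√22 - 4) = √(-4 + I*√22))
U = 21/2 (U = -2 + (4*5 + 5)/2 = -2 + (20 + 5)/2 = -2 + (½)*25 = -2 + 25/2 = 21/2 ≈ 10.500)
U*C(q(-6)) = 21*√(-4 + I*√22)/2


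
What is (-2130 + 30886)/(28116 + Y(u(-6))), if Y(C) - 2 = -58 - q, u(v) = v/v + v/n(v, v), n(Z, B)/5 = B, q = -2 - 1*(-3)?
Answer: 28756/28059 ≈ 1.0248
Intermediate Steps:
q = 1 (q = -2 + 3 = 1)
n(Z, B) = 5*B
u(v) = 6/5 (u(v) = v/v + v/((5*v)) = 1 + v*(1/(5*v)) = 1 + ⅕ = 6/5)
Y(C) = -57 (Y(C) = 2 + (-58 - 1*1) = 2 + (-58 - 1) = 2 - 59 = -57)
(-2130 + 30886)/(28116 + Y(u(-6))) = (-2130 + 30886)/(28116 - 57) = 28756/28059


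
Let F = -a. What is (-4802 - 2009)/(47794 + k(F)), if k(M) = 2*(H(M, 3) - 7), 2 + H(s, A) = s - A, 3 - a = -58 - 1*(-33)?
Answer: -6811/47714 ≈ -0.14275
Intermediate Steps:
a = 28 (a = 3 - (-58 - 1*(-33)) = 3 - (-58 + 33) = 3 - 1*(-25) = 3 + 25 = 28)
F = -28 (F = -1*28 = -28)
H(s, A) = -2 + s - A (H(s, A) = -2 + (s - A) = -2 + s - A)
k(M) = -24 + 2*M (k(M) = 2*((-2 + M - 1*3) - 7) = 2*((-2 + M - 3) - 7) = 2*((-5 + M) - 7) = 2*(-12 + M) = -24 + 2*M)
(-4802 - 2009)/(47794 + k(F)) = (-4802 - 2009)/(47794 + (-24 + 2*(-28))) = -6811/(47794 + (-24 - 56)) = -6811/(47794 - 80) = -6811/47714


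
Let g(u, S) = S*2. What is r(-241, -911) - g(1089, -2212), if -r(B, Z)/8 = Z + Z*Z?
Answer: -6627656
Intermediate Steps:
r(B, Z) = -8*Z - 8*Z**2 (r(B, Z) = -8*(Z + Z*Z) = -8*(Z + Z**2) = -8*Z - 8*Z**2)
g(u, S) = 2*S
r(-241, -911) - g(1089, -2212) = -8*(-911)*(1 - 911) - 2*(-2212) = -8*(-911)*(-910) - 1*(-4424) = -6632080 + 4424 = -6627656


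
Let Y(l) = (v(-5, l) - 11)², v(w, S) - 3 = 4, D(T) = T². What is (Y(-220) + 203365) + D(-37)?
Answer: 204750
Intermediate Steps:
v(w, S) = 7 (v(w, S) = 3 + 4 = 7)
Y(l) = 16 (Y(l) = (7 - 11)² = (-4)² = 16)
(Y(-220) + 203365) + D(-37) = (16 + 203365) + (-37)² = 203381 + 1369 = 204750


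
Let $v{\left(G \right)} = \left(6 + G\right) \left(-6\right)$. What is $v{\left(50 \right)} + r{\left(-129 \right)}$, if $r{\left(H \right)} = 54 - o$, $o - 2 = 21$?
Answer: $-305$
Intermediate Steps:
$o = 23$ ($o = 2 + 21 = 23$)
$r{\left(H \right)} = 31$ ($r{\left(H \right)} = 54 - 23 = 31$)
$v{\left(G \right)} = -36 - 6 G$
$v{\left(50 \right)} + r{\left(-129 \right)} = \left(-36 - 300\right) + 31 = -336 + 31 = -305$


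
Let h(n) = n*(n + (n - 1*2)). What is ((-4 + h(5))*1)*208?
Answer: 7488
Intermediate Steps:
h(n) = n*(-2 + 2*n) (h(n) = n*(n + (n - 2)) = n*(n + (-2 + n)) = n*(-2 + 2*n))
((-4 + h(5))*1)*208 = ((-4 + 2*5*(-1 + 5))*1)*208 = ((-4 + 2*5*4)*1)*208 = ((-4 + 40)*1)*208 = (36*1)*208 = 36*208 = 7488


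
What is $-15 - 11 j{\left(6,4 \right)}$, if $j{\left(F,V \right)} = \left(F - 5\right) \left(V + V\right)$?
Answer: $-103$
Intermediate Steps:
$j{\left(F,V \right)} = 2 V \left(-5 + F\right)$ ($j{\left(F,V \right)} = \left(-5 + F\right) 2 V = 2 V \left(-5 + F\right)$)
$-15 - 11 j{\left(6,4 \right)} = -15 - 11 \cdot 2 \cdot 4 \left(-5 + 6\right) = -15 - 11 \cdot 2 \cdot 4 \cdot 1 = -15 - 88 = -103$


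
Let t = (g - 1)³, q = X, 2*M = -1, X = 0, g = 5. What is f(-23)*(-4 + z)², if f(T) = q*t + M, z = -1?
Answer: -25/2 ≈ -12.500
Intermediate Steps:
M = -½ (M = (½)*(-1) = -½ ≈ -0.50000)
q = 0
t = 64 (t = (5 - 1)³ = 4³ = 64)
f(T) = -½ (f(T) = 0*64 - ½ = 0 - ½ = -½)
f(-23)*(-4 + z)² = -(-4 - 1)²/2 = -½*(-5)² = -½*25 = -25/2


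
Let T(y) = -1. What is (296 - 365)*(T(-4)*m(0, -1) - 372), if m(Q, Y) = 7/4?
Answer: 103155/4 ≈ 25789.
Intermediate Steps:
m(Q, Y) = 7/4 (m(Q, Y) = 7*(¼) = 7/4)
(296 - 365)*(T(-4)*m(0, -1) - 372) = (296 - 365)*(-1*7/4 - 372) = -69*(-7/4 - 372) = -69*(-1495/4) = 103155/4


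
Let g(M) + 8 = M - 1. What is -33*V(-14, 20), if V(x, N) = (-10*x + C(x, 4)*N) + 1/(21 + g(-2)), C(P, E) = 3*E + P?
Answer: -33033/10 ≈ -3303.3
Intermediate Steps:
g(M) = -9 + M (g(M) = -8 + (M - 1) = -8 + (-1 + M) = -9 + M)
C(P, E) = P + 3*E
V(x, N) = 1/10 - 10*x + N*(12 + x) (V(x, N) = (-10*x + (x + 3*4)*N) + 1/(21 + (-9 - 2)) = (-10*x + (x + 12)*N) + 1/(21 - 11) = (-10*x + (12 + x)*N) + 1/10 = (-10*x + N*(12 + x)) + 1/10 = 1/10 - 10*x + N*(12 + x))
-33*V(-14, 20) = -33*(1/10 - 10*(-14) + 20*(12 - 14)) = -33*(1/10 + 140 + 20*(-2)) = -33*(1/10 + 140 - 40) = -33*1001/10 = -33033/10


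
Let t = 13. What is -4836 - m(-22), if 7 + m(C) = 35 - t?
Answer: -4851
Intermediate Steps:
m(C) = 15 (m(C) = -7 + (35 - 1*13) = -7 + (35 - 13) = -7 + 22 = 15)
-4836 - m(-22) = -4836 - 1*15 = -4836 - 15 = -4851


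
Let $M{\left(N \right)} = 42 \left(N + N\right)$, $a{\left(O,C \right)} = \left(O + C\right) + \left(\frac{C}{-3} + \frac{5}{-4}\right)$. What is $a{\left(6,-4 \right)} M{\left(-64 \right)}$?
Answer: $-11200$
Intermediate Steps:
$a{\left(O,C \right)} = - \frac{5}{4} + O + \frac{2 C}{3}$ ($a{\left(O,C \right)} = \left(C + O\right) + \left(C \left(- \frac{1}{3}\right) + 5 \left(- \frac{1}{4}\right)\right) = \left(C + O\right) - \left(\frac{5}{4} + \frac{C}{3}\right) = - \frac{5}{4} + O + \frac{2 C}{3}$)
$M{\left(N \right)} = 84 N$ ($M{\left(N \right)} = 42 \cdot 2 N = 84 N$)
$a{\left(6,-4 \right)} M{\left(-64 \right)} = \left(- \frac{5}{4} + 6 + \frac{2}{3} \left(-4\right)\right) 84 \left(-64\right) = \left(- \frac{5}{4} + 6 - \frac{8}{3}\right) \left(-5376\right) = \frac{25}{12} \left(-5376\right) = -11200$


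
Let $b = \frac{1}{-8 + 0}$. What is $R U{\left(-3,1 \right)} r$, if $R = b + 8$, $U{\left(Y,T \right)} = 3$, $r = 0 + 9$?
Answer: $\frac{1701}{8} \approx 212.63$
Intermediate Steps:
$r = 9$
$b = - \frac{1}{8}$ ($b = \frac{1}{-8} = - \frac{1}{8} \approx -0.125$)
$R = \frac{63}{8}$ ($R = - \frac{1}{8} + 8 = \frac{63}{8} \approx 7.875$)
$R U{\left(-3,1 \right)} r = \frac{63}{8} \cdot 3 \cdot 9 = \frac{189}{8} \cdot 9 = \frac{1701}{8}$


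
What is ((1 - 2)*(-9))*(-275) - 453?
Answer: -2928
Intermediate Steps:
((1 - 2)*(-9))*(-275) - 453 = -1*(-9)*(-275) - 453 = 9*(-275) - 453 = -2475 - 453 = -2928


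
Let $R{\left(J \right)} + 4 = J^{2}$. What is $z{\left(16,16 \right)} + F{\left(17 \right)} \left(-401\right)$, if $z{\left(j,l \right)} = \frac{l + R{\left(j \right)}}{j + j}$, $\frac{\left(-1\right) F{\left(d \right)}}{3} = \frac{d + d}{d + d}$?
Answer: $\frac{9691}{8} \approx 1211.4$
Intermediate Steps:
$F{\left(d \right)} = -3$ ($F{\left(d \right)} = - 3 \frac{d + d}{d + d} = - 3 \frac{2 d}{2 d} = - 3 \cdot 2 d \frac{1}{2 d} = \left(-3\right) 1 = -3$)
$R{\left(J \right)} = -4 + J^{2}$
$z{\left(j,l \right)} = \frac{-4 + l + j^{2}}{2 j}$ ($z{\left(j,l \right)} = \frac{l + \left(-4 + j^{2}\right)}{j + j} = \frac{-4 + l + j^{2}}{2 j}$)
$z{\left(16,16 \right)} + F{\left(17 \right)} \left(-401\right) = \frac{-4 + 16 + 16^{2}}{2 \cdot 16} - -1203 = \frac{1}{2} \cdot \frac{1}{16} \left(-4 + 16 + 256\right) + 1203 = \frac{1}{2} \cdot \frac{1}{16} \cdot 268 + 1203 = \frac{67}{8} + 1203 = \frac{9691}{8}$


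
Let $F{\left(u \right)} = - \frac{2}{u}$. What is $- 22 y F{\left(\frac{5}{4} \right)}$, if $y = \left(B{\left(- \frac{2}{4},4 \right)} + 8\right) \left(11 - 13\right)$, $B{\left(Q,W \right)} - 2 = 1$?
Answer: $- \frac{3872}{5} \approx -774.4$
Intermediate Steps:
$B{\left(Q,W \right)} = 3$ ($B{\left(Q,W \right)} = 2 + 1 = 3$)
$y = -22$ ($y = \left(3 + 8\right) \left(11 - 13\right) = 11 \left(-2\right) = -22$)
$- 22 y F{\left(\frac{5}{4} \right)} = \left(-22\right) \left(-22\right) \left(- \frac{2}{5 \cdot \frac{1}{4}}\right) = 484 \left(- \frac{2}{5 \cdot \frac{1}{4}}\right) = 484 \left(- \frac{2}{\frac{5}{4}}\right) = 484 \left(\left(-2\right) \frac{4}{5}\right) = 484 \left(- \frac{8}{5}\right) = - \frac{3872}{5}$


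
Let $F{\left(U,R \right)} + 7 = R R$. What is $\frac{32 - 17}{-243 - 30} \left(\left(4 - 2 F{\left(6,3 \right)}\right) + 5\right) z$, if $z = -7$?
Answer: $\frac{25}{13} \approx 1.9231$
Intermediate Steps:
$F{\left(U,R \right)} = -7 + R^{2}$ ($F{\left(U,R \right)} = -7 + R R = -7 + R^{2}$)
$\frac{32 - 17}{-243 - 30} \left(\left(4 - 2 F{\left(6,3 \right)}\right) + 5\right) z = \frac{32 - 17}{-243 - 30} \left(\left(4 - 2 \left(-7 + 3^{2}\right)\right) + 5\right) \left(-7\right) = \frac{15}{-273} \left(\left(4 - 2 \left(-7 + 9\right)\right) + 5\right) \left(-7\right) = 15 \left(- \frac{1}{273}\right) \left(\left(4 - 4\right) + 5\right) \left(-7\right) = - \frac{5 \left(\left(4 - 4\right) + 5\right) \left(-7\right)}{91} = - \frac{5 \left(0 + 5\right) \left(-7\right)}{91} = - \frac{5 \cdot 5 \left(-7\right)}{91} = \left(- \frac{5}{91}\right) \left(-35\right) = \frac{25}{13}$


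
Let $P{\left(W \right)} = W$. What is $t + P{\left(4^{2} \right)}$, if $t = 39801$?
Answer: $39817$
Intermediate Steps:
$t + P{\left(4^{2} \right)} = 39801 + 4^{2} = 39801 + 16 = 39817$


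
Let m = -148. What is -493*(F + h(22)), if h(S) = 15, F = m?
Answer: 65569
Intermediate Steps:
F = -148
-493*(F + h(22)) = -493*(-148 + 15) = -493*(-133) = 65569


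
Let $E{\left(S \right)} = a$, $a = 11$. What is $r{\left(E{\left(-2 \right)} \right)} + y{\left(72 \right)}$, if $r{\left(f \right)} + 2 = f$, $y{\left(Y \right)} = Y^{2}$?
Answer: $5193$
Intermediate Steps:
$E{\left(S \right)} = 11$
$r{\left(f \right)} = -2 + f$
$r{\left(E{\left(-2 \right)} \right)} + y{\left(72 \right)} = \left(-2 + 11\right) + 72^{2} = 9 + 5184 = 5193$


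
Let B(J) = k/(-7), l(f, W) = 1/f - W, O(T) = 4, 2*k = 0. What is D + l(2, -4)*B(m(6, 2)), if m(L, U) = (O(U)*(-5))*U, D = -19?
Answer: -19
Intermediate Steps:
k = 0 (k = (½)*0 = 0)
m(L, U) = -20*U (m(L, U) = (4*(-5))*U = -20*U)
B(J) = 0 (B(J) = 0/(-7) = 0*(-⅐) = 0)
D + l(2, -4)*B(m(6, 2)) = -19 + (1/2 - 1*(-4))*0 = -19 + (½ + 4)*0 = -19 + (9/2)*0 = -19 + 0 = -19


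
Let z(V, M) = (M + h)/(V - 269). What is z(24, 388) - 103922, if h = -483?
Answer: -5092159/49 ≈ -1.0392e+5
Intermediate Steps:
z(V, M) = (-483 + M)/(-269 + V) (z(V, M) = (M - 483)/(V - 269) = (-483 + M)/(-269 + V))
z(24, 388) - 103922 = (-483 + 388)/(-269 + 24) - 103922 = -95/(-245) - 103922 = -1/245*(-95) - 103922 = 19/49 - 103922 = -5092159/49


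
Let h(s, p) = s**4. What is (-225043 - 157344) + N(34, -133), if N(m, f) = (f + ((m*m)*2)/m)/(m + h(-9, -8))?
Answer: -504368466/1319 ≈ -3.8239e+5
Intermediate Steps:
N(m, f) = (f + 2*m)/(6561 + m) (N(m, f) = (f + ((m*m)*2)/m)/(m + (-9)**4) = (f + (m**2*2)/m)/(m + 6561) = (f + (2*m**2)/m)/(6561 + m) = (f + 2*m)/(6561 + m))
(-225043 - 157344) + N(34, -133) = (-225043 - 157344) + (-133 + 2*34)/(6561 + 34) = -382387 + (-133 + 68)/6595 = -382387 + (1/6595)*(-65) = -382387 - 13/1319 = -504368466/1319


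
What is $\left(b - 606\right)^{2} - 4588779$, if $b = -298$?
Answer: $-3771563$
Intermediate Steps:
$\left(b - 606\right)^{2} - 4588779 = \left(-298 - 606\right)^{2} - 4588779 = \left(-904\right)^{2} - 4588779 = 817216 - 4588779 = -3771563$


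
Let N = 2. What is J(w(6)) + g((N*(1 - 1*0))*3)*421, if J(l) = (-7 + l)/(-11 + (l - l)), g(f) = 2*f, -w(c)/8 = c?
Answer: 5057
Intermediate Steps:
w(c) = -8*c
J(l) = 7/11 - l/11 (J(l) = (-7 + l)/(-11 + 0) = (-7 + l)/(-11) = (-7 + l)*(-1/11) = 7/11 - l/11)
J(w(6)) + g((N*(1 - 1*0))*3)*421 = (7/11 - (-8)*6/11) + (2*((2*(1 - 1*0))*3))*421 = (7/11 - 1/11*(-48)) + (2*((2*(1 + 0))*3))*421 = (7/11 + 48/11) + (2*((2*1)*3))*421 = 5 + (2*(2*3))*421 = 5 + (2*6)*421 = 5 + 12*421 = 5 + 5052 = 5057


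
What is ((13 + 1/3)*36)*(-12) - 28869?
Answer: -34629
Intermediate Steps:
((13 + 1/3)*36)*(-12) - 28869 = ((13 + ⅓)*36)*(-12) - 28869 = ((40/3)*36)*(-12) - 28869 = 480*(-12) - 28869 = -5760 - 28869 = -34629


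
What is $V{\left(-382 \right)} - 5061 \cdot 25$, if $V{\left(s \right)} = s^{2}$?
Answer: $19399$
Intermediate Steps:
$V{\left(-382 \right)} - 5061 \cdot 25 = \left(-382\right)^{2} - 5061 \cdot 25 = 145924 - 126525 = 19399$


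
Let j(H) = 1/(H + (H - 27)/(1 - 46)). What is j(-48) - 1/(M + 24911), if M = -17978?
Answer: -20938/963687 ≈ -0.021727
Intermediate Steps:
j(H) = 1/(⅗ + 44*H/45) (j(H) = 1/(H + (-27 + H)/(-45)) = 1/(H + (-27 + H)*(-1/45)) = 1/(H + (⅗ - H/45)) = 1/(⅗ + 44*H/45))
j(-48) - 1/(M + 24911) = 45/(27 + 44*(-48)) - 1/(-17978 + 24911) = 45/(27 - 2112) - 1/6933 = 45/(-2085) - 1*1/6933 = 45*(-1/2085) - 1/6933 = -3/139 - 1/6933 = -20938/963687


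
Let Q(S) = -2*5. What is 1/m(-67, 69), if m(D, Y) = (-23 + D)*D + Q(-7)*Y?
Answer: 1/5340 ≈ 0.00018727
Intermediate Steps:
Q(S) = -10
m(D, Y) = -10*Y + D*(-23 + D) (m(D, Y) = (-23 + D)*D - 10*Y = D*(-23 + D) - 10*Y = -10*Y + D*(-23 + D))
1/m(-67, 69) = 1/((-67)² - 23*(-67) - 10*69) = 1/(4489 + 1541 - 690) = 1/5340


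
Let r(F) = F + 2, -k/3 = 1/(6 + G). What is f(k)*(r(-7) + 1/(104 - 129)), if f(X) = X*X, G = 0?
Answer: -63/50 ≈ -1.2600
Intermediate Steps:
k = -½ (k = -3/(6 + 0) = -3/6 = -3*⅙ = -½ ≈ -0.50000)
r(F) = 2 + F
f(X) = X²
f(k)*(r(-7) + 1/(104 - 129)) = (-½)²*((2 - 7) + 1/(104 - 129)) = (-5 + 1/(-25))/4 = (-5 - 1/25)/4 = (¼)*(-126/25) = -63/50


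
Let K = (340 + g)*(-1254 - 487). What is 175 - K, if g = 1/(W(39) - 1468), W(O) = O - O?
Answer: 869223079/1468 ≈ 5.9211e+5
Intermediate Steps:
W(O) = 0
g = -1/1468 (g = 1/(0 - 1468) = 1/(-1468) = -1/1468 ≈ -0.00068120)
K = -868966179/1468 (K = (340 - 1/1468)*(-1254 - 487) = (499119/1468)*(-1741) = -868966179/1468 ≈ -5.9194e+5)
175 - K = 175 - 1*(-868966179/1468) = 175 + 868966179/1468 = 869223079/1468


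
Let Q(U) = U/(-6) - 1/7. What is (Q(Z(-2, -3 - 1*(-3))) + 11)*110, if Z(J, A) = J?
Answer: 25850/21 ≈ 1231.0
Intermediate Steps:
Q(U) = -1/7 - U/6 (Q(U) = U*(-1/6) - 1*1/7 = -U/6 - 1/7 = -1/7 - U/6)
(Q(Z(-2, -3 - 1*(-3))) + 11)*110 = ((-1/7 - 1/6*(-2)) + 11)*110 = ((-1/7 + 1/3) + 11)*110 = (4/21 + 11)*110 = (235/21)*110 = 25850/21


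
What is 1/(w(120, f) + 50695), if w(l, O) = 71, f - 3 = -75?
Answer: 1/50766 ≈ 1.9698e-5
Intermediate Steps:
f = -72 (f = 3 - 75 = -72)
1/(w(120, f) + 50695) = 1/(71 + 50695) = 1/50766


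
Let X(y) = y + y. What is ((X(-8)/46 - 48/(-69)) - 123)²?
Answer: 7958041/529 ≈ 15044.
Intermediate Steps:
X(y) = 2*y
((X(-8)/46 - 48/(-69)) - 123)² = (((2*(-8))/46 - 48/(-69)) - 123)² = ((-16*1/46 - 48*(-1/69)) - 123)² = ((-8/23 + 16/23) - 123)² = (8/23 - 123)² = (-2821/23)² = 7958041/529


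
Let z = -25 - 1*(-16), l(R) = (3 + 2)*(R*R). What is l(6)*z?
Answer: -1620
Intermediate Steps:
l(R) = 5*R**2
z = -9 (z = -25 + 16 = -9)
l(6)*z = (5*6**2)*(-9) = (5*36)*(-9) = 180*(-9) = -1620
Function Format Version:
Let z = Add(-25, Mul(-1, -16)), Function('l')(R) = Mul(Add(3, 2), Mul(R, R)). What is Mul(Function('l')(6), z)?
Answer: -1620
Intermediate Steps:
Function('l')(R) = Mul(5, Pow(R, 2))
z = -9 (z = Add(-25, 16) = -9)
Mul(Function('l')(6), z) = Mul(Mul(5, Pow(6, 2)), -9) = Mul(Mul(5, 36), -9) = Mul(180, -9) = -1620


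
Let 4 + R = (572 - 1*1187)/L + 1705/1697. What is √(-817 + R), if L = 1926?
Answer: I*√973675365398346/1089474 ≈ 28.641*I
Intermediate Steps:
R = -3611171/1089474 (R = -4 + ((572 - 1*1187)/1926 + 1705/1697) = -4 + ((572 - 1187)*(1/1926) + 1705*(1/1697)) = -4 + (-615*1/1926 + 1705/1697) = -4 + (-205/642 + 1705/1697) = -4 + 746725/1089474 = -3611171/1089474 ≈ -3.3146)
√(-817 + R) = √(-817 - 3611171/1089474) = √(-893711429/1089474) = I*√973675365398346/1089474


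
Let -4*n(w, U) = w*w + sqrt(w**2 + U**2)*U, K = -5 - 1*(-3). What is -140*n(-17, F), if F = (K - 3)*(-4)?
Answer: 10115 + 700*sqrt(689) ≈ 28489.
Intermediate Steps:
K = -2 (K = -5 + 3 = -2)
F = 20 (F = (-2 - 3)*(-4) = -5*(-4) = 20)
n(w, U) = -w**2/4 - U*sqrt(U**2 + w**2)/4 (n(w, U) = -(w*w + sqrt(w**2 + U**2)*U)/4 = -(w**2 + sqrt(U**2 + w**2)*U)/4 = -(w**2 + U*sqrt(U**2 + w**2))/4 = -w**2/4 - U*sqrt(U**2 + w**2)/4)
-140*n(-17, F) = -140*(-1/4*(-17)**2 - 1/4*20*sqrt(20**2 + (-17)**2)) = -140*(-1/4*289 - 1/4*20*sqrt(400 + 289)) = -140*(-289/4 - 1/4*20*sqrt(689)) = -140*(-289/4 - 5*sqrt(689)) = 10115 + 700*sqrt(689)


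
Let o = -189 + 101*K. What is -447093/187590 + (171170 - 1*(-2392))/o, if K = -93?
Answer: -2046807817/99860410 ≈ -20.497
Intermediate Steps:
o = -9582 (o = -189 + 101*(-93) = -189 - 9393 = -9582)
-447093/187590 + (171170 - 1*(-2392))/o = -447093/187590 + (171170 - 1*(-2392))/(-9582) = -447093*1/187590 + (171170 + 2392)*(-1/9582) = -149031/62530 + 173562*(-1/9582) = -149031/62530 - 28927/1597 = -2046807817/99860410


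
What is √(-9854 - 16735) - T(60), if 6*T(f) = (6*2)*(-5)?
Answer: 10 + I*√26589 ≈ 10.0 + 163.06*I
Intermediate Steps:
T(f) = -10 (T(f) = ((6*2)*(-5))/6 = (12*(-5))/6 = (⅙)*(-60) = -10)
√(-9854 - 16735) - T(60) = √(-9854 - 16735) - 1*(-10) = √(-26589) + 10 = I*√26589 + 10 = 10 + I*√26589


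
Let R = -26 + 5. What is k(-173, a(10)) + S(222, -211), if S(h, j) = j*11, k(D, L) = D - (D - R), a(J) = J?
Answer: -2342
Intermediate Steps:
R = -21
k(D, L) = -21 (k(D, L) = D - (D - 1*(-21)) = D - (D + 21) = D - (21 + D) = D + (-21 - D) = -21)
S(h, j) = 11*j
k(-173, a(10)) + S(222, -211) = -21 + 11*(-211) = -21 - 2321 = -2342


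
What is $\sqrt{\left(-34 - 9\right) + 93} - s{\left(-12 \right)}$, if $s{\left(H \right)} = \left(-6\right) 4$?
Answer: $24 + 5 \sqrt{2} \approx 31.071$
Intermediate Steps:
$s{\left(H \right)} = -24$
$\sqrt{\left(-34 - 9\right) + 93} - s{\left(-12 \right)} = \sqrt{\left(-34 - 9\right) + 93} - -24 = \sqrt{-43 + 93} + 24 = \sqrt{50} + 24 = 5 \sqrt{2} + 24 = 24 + 5 \sqrt{2}$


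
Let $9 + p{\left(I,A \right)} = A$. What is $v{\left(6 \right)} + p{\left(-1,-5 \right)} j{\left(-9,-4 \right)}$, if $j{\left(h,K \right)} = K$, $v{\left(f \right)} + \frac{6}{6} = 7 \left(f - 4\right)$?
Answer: $69$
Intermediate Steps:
$p{\left(I,A \right)} = -9 + A$
$v{\left(f \right)} = -29 + 7 f$ ($v{\left(f \right)} = -1 + 7 \left(f - 4\right) = -1 + 7 \left(-4 + f\right) = -1 + \left(-28 + 7 f\right) = -29 + 7 f$)
$v{\left(6 \right)} + p{\left(-1,-5 \right)} j{\left(-9,-4 \right)} = \left(-29 + 7 \cdot 6\right) + \left(-9 - 5\right) \left(-4\right) = \left(-29 + 42\right) - -56 = 13 + 56 = 69$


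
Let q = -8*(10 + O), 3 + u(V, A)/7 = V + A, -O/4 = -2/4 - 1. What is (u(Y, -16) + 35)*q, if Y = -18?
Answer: 28672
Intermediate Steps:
O = 6 (O = -4*(-2/4 - 1) = -4*(-2*¼ - 1) = -4*(-½ - 1) = -4*(-3/2) = 6)
u(V, A) = -21 + 7*A + 7*V (u(V, A) = -21 + 7*(V + A) = -21 + 7*(A + V) = -21 + (7*A + 7*V) = -21 + 7*A + 7*V)
q = -128 (q = -8*(10 + 6) = -8*16 = -128)
(u(Y, -16) + 35)*q = ((-21 + 7*(-16) + 7*(-18)) + 35)*(-128) = ((-21 - 112 - 126) + 35)*(-128) = (-259 + 35)*(-128) = -224*(-128) = 28672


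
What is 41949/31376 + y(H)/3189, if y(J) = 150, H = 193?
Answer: 46160587/33352688 ≈ 1.3840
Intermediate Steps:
41949/31376 + y(H)/3189 = 41949/31376 + 150/3189 = 41949*(1/31376) + 150*(1/3189) = 41949/31376 + 50/1063 = 46160587/33352688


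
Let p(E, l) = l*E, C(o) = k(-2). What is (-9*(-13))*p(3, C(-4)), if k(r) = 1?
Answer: 351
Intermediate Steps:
C(o) = 1
p(E, l) = E*l
(-9*(-13))*p(3, C(-4)) = (-9*(-13))*(3*1) = 117*3 = 351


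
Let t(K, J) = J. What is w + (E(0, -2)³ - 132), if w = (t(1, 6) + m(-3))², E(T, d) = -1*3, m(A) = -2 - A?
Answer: -110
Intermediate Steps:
E(T, d) = -3
w = 49 (w = (6 + (-2 - 1*(-3)))² = (6 + (-2 + 3))² = (6 + 1)² = 7² = 49)
w + (E(0, -2)³ - 132) = 49 + ((-3)³ - 132) = 49 + (-27 - 132) = 49 - 159 = -110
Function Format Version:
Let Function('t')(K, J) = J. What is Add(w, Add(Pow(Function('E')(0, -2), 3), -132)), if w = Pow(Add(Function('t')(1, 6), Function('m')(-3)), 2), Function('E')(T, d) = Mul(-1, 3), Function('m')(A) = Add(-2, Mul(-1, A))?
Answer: -110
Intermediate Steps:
Function('E')(T, d) = -3
w = 49 (w = Pow(Add(6, Add(-2, Mul(-1, -3))), 2) = Pow(Add(6, Add(-2, 3)), 2) = Pow(Add(6, 1), 2) = Pow(7, 2) = 49)
Add(w, Add(Pow(Function('E')(0, -2), 3), -132)) = Add(49, Add(Pow(-3, 3), -132)) = Add(49, Add(-27, -132)) = Add(49, -159) = -110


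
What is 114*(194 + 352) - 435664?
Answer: -373420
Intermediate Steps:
114*(194 + 352) - 435664 = 114*546 - 435664 = 62244 - 435664 = -373420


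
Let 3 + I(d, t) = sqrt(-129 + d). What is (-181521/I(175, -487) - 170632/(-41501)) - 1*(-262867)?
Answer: 381048408900/1535537 - 181521*sqrt(46)/37 ≈ 2.1488e+5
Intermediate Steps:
I(d, t) = -3 + sqrt(-129 + d)
(-181521/I(175, -487) - 170632/(-41501)) - 1*(-262867) = (-181521/(-3 + sqrt(-129 + 175)) - 170632/(-41501)) - 1*(-262867) = (-181521/(-3 + sqrt(46)) - 170632*(-1/41501)) + 262867 = (-181521/(-3 + sqrt(46)) + 170632/41501) + 262867 = (170632/41501 - 181521/(-3 + sqrt(46))) + 262867 = 10909413999/41501 - 181521/(-3 + sqrt(46))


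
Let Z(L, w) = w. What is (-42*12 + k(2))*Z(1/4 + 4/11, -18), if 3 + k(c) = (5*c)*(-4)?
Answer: 9846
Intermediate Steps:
k(c) = -3 - 20*c (k(c) = -3 + (5*c)*(-4) = -3 - 20*c)
(-42*12 + k(2))*Z(1/4 + 4/11, -18) = (-42*12 + (-3 - 20*2))*(-18) = (-504 + (-3 - 40))*(-18) = (-504 - 43)*(-18) = -547*(-18) = 9846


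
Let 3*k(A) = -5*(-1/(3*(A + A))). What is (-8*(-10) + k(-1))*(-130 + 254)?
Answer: 88970/9 ≈ 9885.6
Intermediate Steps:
k(A) = 5/(18*A) (k(A) = (-5*(-1/(3*(A + A))))/3 = (-5*(-1/(6*A)))/3 = (-(-5)/(6*A))/3 = (5/(6*A))/3 = 5/(18*A))
(-8*(-10) + k(-1))*(-130 + 254) = (-8*(-10) + (5/18)/(-1))*(-130 + 254) = (80 + (5/18)*(-1))*124 = (80 - 5/18)*124 = (1435/18)*124 = 88970/9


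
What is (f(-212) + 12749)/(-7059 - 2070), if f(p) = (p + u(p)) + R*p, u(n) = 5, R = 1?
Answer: -4110/3043 ≈ -1.3506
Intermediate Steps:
f(p) = 5 + 2*p (f(p) = (p + 5) + 1*p = (5 + p) + p = 5 + 2*p)
(f(-212) + 12749)/(-7059 - 2070) = ((5 + 2*(-212)) + 12749)/(-7059 - 2070) = ((5 - 424) + 12749)/(-9129) = (-419 + 12749)*(-1/9129) = 12330*(-1/9129) = -4110/3043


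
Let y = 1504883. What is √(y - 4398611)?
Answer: 4*I*√180858 ≈ 1701.1*I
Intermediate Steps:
√(y - 4398611) = √(1504883 - 4398611) = √(-2893728) = 4*I*√180858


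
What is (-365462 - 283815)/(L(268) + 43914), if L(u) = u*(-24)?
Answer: -649277/37482 ≈ -17.322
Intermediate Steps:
L(u) = -24*u
(-365462 - 283815)/(L(268) + 43914) = (-365462 - 283815)/(-24*268 + 43914) = -649277/(-6432 + 43914) = -649277/37482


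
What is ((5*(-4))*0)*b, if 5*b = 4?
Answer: 0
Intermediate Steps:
b = ⅘ (b = (⅕)*4 = ⅘ ≈ 0.80000)
((5*(-4))*0)*b = ((5*(-4))*0)*(⅘) = -20*0*(⅘) = 0*(⅘) = 0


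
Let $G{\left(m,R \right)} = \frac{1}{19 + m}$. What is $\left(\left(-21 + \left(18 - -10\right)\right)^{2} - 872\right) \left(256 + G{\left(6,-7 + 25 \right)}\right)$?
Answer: $- \frac{5268023}{25} \approx -2.1072 \cdot 10^{5}$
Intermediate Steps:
$\left(\left(-21 + \left(18 - -10\right)\right)^{2} - 872\right) \left(256 + G{\left(6,-7 + 25 \right)}\right) = \left(\left(-21 + \left(18 - -10\right)\right)^{2} - 872\right) \left(256 + \frac{1}{19 + 6}\right) = \left(\left(-21 + \left(18 + 10\right)\right)^{2} - 872\right) \left(256 + \frac{1}{25}\right) = \left(\left(-21 + 28\right)^{2} - 872\right) \left(256 + \frac{1}{25}\right) = \left(7^{2} - 872\right) \frac{6401}{25} = \left(49 - 872\right) \frac{6401}{25} = \left(-823\right) \frac{6401}{25} = - \frac{5268023}{25}$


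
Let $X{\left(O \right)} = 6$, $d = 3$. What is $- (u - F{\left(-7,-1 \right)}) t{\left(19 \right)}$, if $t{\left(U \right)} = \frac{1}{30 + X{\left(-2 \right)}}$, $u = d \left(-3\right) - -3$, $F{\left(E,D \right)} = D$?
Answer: $\frac{5}{36} \approx 0.13889$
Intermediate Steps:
$u = -6$ ($u = 3 \left(-3\right) - -3 = -9 + 3 = -6$)
$t{\left(U \right)} = \frac{1}{36}$ ($t{\left(U \right)} = \frac{1}{30 + 6} = \frac{1}{36}$)
$- (u - F{\left(-7,-1 \right)}) t{\left(19 \right)} = - (-6 - -1) \frac{1}{36} = - (-6 + 1) \frac{1}{36} = \left(-1\right) \left(-5\right) \frac{1}{36} = 5 \cdot \frac{1}{36} = \frac{5}{36}$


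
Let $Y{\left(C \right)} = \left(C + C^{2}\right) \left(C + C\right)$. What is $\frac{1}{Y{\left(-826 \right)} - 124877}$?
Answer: $- \frac{1}{1125880277} \approx -8.8819 \cdot 10^{-10}$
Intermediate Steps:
$Y{\left(C \right)} = 2 C \left(C + C^{2}\right)$ ($Y{\left(C \right)} = \left(C + C^{2}\right) 2 C = 2 C \left(C + C^{2}\right)$)
$\frac{1}{Y{\left(-826 \right)} - 124877} = \frac{1}{2 \left(-826\right)^{2} \left(1 - 826\right) - 124877} = \frac{1}{2 \cdot 682276 \left(-825\right) - 124877} = \frac{1}{-1125755400 - 124877} = \frac{1}{-1125880277} = - \frac{1}{1125880277}$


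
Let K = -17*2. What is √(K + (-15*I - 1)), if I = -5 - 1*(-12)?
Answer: 2*I*√35 ≈ 11.832*I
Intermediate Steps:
I = 7 (I = -5 + 12 = 7)
K = -34
√(K + (-15*I - 1)) = √(-34 + (-15*7 - 1)) = √(-34 + (-105 - 1)) = √(-34 - 106) = √(-140) = 2*I*√35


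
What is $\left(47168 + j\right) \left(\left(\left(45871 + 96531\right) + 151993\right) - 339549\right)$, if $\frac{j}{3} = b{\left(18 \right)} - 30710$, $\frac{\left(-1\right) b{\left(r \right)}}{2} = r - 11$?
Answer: $2032110616$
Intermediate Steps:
$b{\left(r \right)} = 22 - 2 r$ ($b{\left(r \right)} = - 2 \left(r - 11\right) = - 2 \left(-11 + r\right) = 22 - 2 r$)
$j = -92172$ ($j = 3 \left(\left(22 - 36\right) - 30710\right) = 3 \left(-14 - 30710\right) = 3 \left(-30724\right) = -92172$)
$\left(47168 + j\right) \left(\left(\left(45871 + 96531\right) + 151993\right) - 339549\right) = \left(47168 - 92172\right) \left(\left(\left(45871 + 96531\right) + 151993\right) - 339549\right) = - 45004 \left(\left(142402 + 151993\right) - 339549\right) = - 45004 \left(294395 - 339549\right) = \left(-45004\right) \left(-45154\right) = 2032110616$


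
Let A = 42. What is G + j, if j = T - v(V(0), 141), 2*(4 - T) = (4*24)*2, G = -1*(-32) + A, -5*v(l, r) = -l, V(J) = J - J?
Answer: -18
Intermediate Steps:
V(J) = 0
v(l, r) = l/5 (v(l, r) = -(-1)*l/5 = l/5)
G = 74 (G = -1*(-32) + 42 = 32 + 42 = 74)
T = -92 (T = 4 - 4*24*2/2 = 4 - 48*2 = 4 - 1/2*192 = 4 - 96 = -92)
j = -92 (j = -92 - 0/5 = -92 - 1*0 = -92 + 0 = -92)
G + j = 74 - 92 = -18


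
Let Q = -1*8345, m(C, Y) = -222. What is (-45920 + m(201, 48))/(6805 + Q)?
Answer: 23071/770 ≈ 29.962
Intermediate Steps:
Q = -8345
(-45920 + m(201, 48))/(6805 + Q) = (-45920 - 222)/(6805 - 8345) = -46142/(-1540) = -46142*(-1/1540) = 23071/770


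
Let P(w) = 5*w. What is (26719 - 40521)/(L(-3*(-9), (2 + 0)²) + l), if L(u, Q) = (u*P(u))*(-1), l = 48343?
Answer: -6901/22349 ≈ -0.30878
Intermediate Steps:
L(u, Q) = -5*u² (L(u, Q) = (u*(5*u))*(-1) = (5*u²)*(-1) = -5*u²)
(26719 - 40521)/(L(-3*(-9), (2 + 0)²) + l) = (26719 - 40521)/(-5*(-3*(-9))² + 48343) = -13802/(-5*27² + 48343) = -13802/(-5*729 + 48343) = -13802/(-3645 + 48343) = -13802/44698 = -13802*1/44698 = -6901/22349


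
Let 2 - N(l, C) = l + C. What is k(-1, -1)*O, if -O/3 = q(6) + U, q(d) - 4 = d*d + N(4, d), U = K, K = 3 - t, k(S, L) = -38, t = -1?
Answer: 4104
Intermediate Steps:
N(l, C) = 2 - C - l (N(l, C) = 2 - (l + C) = 2 - (C + l) = 2 + (-C - l) = 2 - C - l)
K = 4 (K = 3 - 1*(-1) = 3 + 1 = 4)
U = 4
q(d) = 2 + d² - d (q(d) = 4 + (d*d + (2 - d - 1*4)) = 4 + (d² + (2 - d - 4)) = 4 + (d² + (-2 - d)) = 4 + (-2 + d² - d) = 2 + d² - d)
O = -108 (O = -3*((2 + 6² - 1*6) + 4) = -3*((2 + 36 - 6) + 4) = -3*(32 + 4) = -3*36 = -108)
k(-1, -1)*O = -38*(-108) = 4104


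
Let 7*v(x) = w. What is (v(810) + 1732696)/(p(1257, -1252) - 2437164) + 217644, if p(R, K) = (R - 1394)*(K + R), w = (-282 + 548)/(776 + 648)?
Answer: 377774010242701/1735748488 ≈ 2.1764e+5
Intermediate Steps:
w = 133/712 (w = 266/1424 = 266*(1/1424) = 133/712 ≈ 0.18680)
p(R, K) = (-1394 + R)*(K + R)
v(x) = 19/712 (v(x) = (⅐)*(133/712) = 19/712)
(v(810) + 1732696)/(p(1257, -1252) - 2437164) + 217644 = (19/712 + 1732696)/((1257² - 1394*(-1252) - 1394*1257 - 1252*1257) - 2437164) + 217644 = 1233679571/(712*((1580049 + 1745288 - 1752258 - 1573764) - 2437164)) + 217644 = 1233679571/(712*(-685 - 2437164)) + 217644 = (1233679571/712)/(-2437849) + 217644 = (1233679571/712)*(-1/2437849) + 217644 = -1233679571/1735748488 + 217644 = 377774010242701/1735748488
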